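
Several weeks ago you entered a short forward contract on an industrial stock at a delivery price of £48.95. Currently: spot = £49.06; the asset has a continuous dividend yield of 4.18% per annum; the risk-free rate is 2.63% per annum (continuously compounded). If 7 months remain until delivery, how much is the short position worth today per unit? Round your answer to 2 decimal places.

Current fair forward for the remaining 7 months: F = S·e^((r − q)·T), (r − q) = 0.0263 − 0.0418 = -0.0155
F = 49.06 · e^(-0.0155 × 7/12) = 49.06 × 0.990999 = 48.6184
Value of long forward = (F − K)·e^(−rT) = (48.6184 − 48.95) · e^(−0.0263·7/12)
= -0.3316 × 0.984775 = -0.33
Short position value = −(long value) = £0.33

£0.33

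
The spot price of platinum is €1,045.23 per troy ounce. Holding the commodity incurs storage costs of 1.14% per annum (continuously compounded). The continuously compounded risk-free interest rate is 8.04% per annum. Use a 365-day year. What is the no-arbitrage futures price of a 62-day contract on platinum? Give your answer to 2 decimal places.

€1,061.66 per troy ounce

Net carry = r + u − y = 0.0804 + 0.0114 − 0.0000 = 0.0918
F = S·e^((r+u−y)T) = 1045.23 · e^(0.0918 × 62/365) = 1045.23 · e^0.01559342
= 1045.23 × 1.01571563 = €1,061.66 per troy ounce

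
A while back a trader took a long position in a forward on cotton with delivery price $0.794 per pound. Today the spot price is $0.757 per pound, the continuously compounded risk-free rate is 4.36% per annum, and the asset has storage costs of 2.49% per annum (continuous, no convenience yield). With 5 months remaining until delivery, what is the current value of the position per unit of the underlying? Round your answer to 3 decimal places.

-$0.015 per pound

Current fair forward for the remaining 5 months: F = S·e^((r + u)·T), (r + u) = 0.0436 + 0.0249 = 0.0685
F = 0.757 · e^(0.0685 × 5/12) = 0.757 × 1.028953 = 0.7789
Value of long forward = (F − K)·e^(−rT) = (0.7789 − 0.794) · e^(−0.0436·5/12)
= -0.0151 × 0.981997 = -0.015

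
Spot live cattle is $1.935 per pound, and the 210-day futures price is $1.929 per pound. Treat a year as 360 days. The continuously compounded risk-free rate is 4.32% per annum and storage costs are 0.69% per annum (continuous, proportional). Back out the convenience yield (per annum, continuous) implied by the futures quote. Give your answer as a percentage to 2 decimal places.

5.54%

F = S·e^((r+u−y)T) ⇒ (r+u−y) = ln(F/S)/T
ln(1.929/1.935) = -0.003106; /T ⇒ -0.005325
y = r + u − ln(F/S)/T = 0.0432 + 0.0069 + 0.005325 = 0.055425
y = 5.54%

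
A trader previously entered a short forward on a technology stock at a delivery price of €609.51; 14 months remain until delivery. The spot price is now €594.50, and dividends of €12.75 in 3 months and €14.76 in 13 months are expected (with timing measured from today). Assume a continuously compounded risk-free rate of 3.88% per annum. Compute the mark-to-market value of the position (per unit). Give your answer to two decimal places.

PV(remaining dividends) I = 12.75·e^(−0.0388·3/12) + 14.76·e^(−0.0388·13/12) = 26.7794
Current forward F = (S − I)·e^(rT) = (594.50 − 26.7794)·e^(0.0388·14/12) = 567.7206 × 1.046307 = 594.0100
Value (long) = (F − K)·e^(−rT) = (594.0100 − 609.51) × 0.955743 = -14.8140
Short position value = −(long value) = €14.81

€14.81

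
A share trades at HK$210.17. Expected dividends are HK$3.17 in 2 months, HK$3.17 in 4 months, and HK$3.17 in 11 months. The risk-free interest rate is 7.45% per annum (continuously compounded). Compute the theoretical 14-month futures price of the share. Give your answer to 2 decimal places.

PV(dividends) I = 3.17·e^(−0.0745·2/12) + 3.17·e^(−0.0745·4/12) + 3.17·e^(−0.0745·11/12)
I = 3.1309 + 3.0922 + 2.9607 = 9.1838
F = (S − I)·e^(rT) = (210.17 − 9.1838) · e^(0.0745·14/12)
= 200.9862 · e^0.086917 = 200.9862 × 1.090806 = HK$219.24

HK$219.24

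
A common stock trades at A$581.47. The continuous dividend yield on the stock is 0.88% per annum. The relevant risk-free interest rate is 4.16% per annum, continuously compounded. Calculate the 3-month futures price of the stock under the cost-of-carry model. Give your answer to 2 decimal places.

A$586.26

F = S·e^((r − q)T) = 581.47 · e^((0.0416 − 0.0088) × 3/12)
= 581.47 · e^0.008200 = 581.47 × 1.008234
F = A$586.26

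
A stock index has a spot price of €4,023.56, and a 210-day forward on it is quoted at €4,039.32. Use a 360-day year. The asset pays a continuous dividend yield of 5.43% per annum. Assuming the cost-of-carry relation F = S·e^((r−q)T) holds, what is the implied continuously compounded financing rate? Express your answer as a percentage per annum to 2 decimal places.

6.10%

From F = S·e^((r−q)T): (r − q) = ln(F/S)/T
ln(4039.32/4023.56) = ln(1.003917) = 0.003909
(r − q) = 0.003909 / (210/360) = 0.006701
r = ln(F/S)/T + q = 0.006701 + 0.0543 = 0.061001
r = 6.10%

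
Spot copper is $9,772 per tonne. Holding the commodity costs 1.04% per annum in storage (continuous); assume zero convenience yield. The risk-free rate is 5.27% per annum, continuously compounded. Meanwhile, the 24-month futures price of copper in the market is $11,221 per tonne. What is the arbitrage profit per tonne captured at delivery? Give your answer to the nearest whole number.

$135 per tonne

Fair futures: F* = S·e^(carry·T), with carry = (r + u) = 0.0527 + 0.0104 = 0.0631
F* = 9772 · e^(0.0631 × 24/12) = 9772 · e^0.126200 = 9772 × 1.134509 = $11086.4219
Market $11221 > fair $11086.4219: forward overpriced → cash-and-carry (buy spot, short the forward).
At maturity, profit = |F_mkt − F*| = |11221 − 11086.4219| = $135 per tonne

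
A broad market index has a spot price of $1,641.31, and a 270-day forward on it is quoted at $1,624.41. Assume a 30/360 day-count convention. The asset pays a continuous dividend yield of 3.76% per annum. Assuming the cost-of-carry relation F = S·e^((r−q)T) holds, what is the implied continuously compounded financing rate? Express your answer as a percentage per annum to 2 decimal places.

From F = S·e^((r−q)T): (r − q) = ln(F/S)/T
ln(1624.41/1641.31) = ln(0.989703) = -0.010350
(r − q) = -0.010350 / (270/360) = -0.013800
r = ln(F/S)/T + q = -0.013800 + 0.0376 = 0.023800
r = 2.38%

2.38%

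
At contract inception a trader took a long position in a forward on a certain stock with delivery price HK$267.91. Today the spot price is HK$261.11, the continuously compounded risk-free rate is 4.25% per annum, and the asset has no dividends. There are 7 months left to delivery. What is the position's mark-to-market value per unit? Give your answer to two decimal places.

Current fair forward for the remaining 7 months: F = S·e^(r·T), r = 0.0425
F = 261.11 · e^(0.0425 × 7/12) = 261.11 × 1.025102 = 267.6644
Value of long forward = (F − K)·e^(−rT) = (267.6644 − 267.91) · e^(−0.0425·7/12)
= -0.2456 × 0.975513 = -0.24

-HK$0.24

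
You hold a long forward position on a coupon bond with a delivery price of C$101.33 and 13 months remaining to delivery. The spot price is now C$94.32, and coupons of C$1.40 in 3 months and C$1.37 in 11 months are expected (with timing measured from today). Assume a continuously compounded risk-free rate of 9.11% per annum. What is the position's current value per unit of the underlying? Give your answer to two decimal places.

-C$0.12

PV(remaining coupons) I = 1.40·e^(−0.0911·3/12) + 1.37·e^(−0.0911·11/12) = 2.6287
Current forward F = (S − I)·e^(rT) = (94.32 − 2.6287)·e^(0.0911·13/12) = 91.6913 × 1.103726 = 101.2021
Value (long) = (F − K)·e^(−rT) = (101.2021 − 101.33) × 0.906022 = -0.1159
Value = -C$0.12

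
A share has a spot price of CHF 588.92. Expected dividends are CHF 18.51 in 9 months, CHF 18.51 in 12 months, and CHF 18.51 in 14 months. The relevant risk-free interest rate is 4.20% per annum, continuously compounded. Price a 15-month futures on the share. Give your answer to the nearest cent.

CHF 564.48

PV(dividends) I = 18.51·e^(−0.0420·9/12) + 18.51·e^(−0.0420·12/12) + 18.51·e^(−0.0420·14/12)
I = 17.9360 + 17.7487 + 17.6249 = 53.3096
F = (S − I)·e^(rT) = (588.92 − 53.3096) · e^(0.0420·15/12)
= 535.6104 · e^0.052500 = 535.6104 × 1.053903 = CHF 564.48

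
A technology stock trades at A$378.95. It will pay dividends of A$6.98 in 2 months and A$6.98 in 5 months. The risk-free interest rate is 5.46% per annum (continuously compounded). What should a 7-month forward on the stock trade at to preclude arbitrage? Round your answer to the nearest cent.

A$377.03

PV(dividends) I = 6.98·e^(−0.0546·2/12) + 6.98·e^(−0.0546·5/12)
I = 6.9168 + 6.8230 = 13.7398
F = (S − I)·e^(rT) = (378.95 − 13.7398) · e^(0.0546·7/12)
= 365.2102 · e^0.031850 = 365.2102 × 1.032363 = A$377.03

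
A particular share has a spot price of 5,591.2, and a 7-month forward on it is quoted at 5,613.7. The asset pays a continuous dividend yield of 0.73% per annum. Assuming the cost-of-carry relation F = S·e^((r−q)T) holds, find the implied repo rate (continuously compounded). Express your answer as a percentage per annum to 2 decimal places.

1.42%

From F = S·e^((r−q)T): (r − q) = ln(F/S)/T
ln(5613.7/5591.2) = ln(1.004024) = 0.004016
(r − q) = 0.004016 / (7/12) = 0.006885
r = ln(F/S)/T + q = 0.006885 + 0.0073 = 0.014185
r = 1.42%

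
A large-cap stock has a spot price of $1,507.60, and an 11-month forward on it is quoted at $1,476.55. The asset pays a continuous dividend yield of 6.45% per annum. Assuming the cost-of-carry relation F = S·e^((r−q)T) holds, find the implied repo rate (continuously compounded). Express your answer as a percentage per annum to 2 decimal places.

From F = S·e^((r−q)T): (r − q) = ln(F/S)/T
ln(1476.55/1507.60) = ln(0.979404) = -0.020811
(r − q) = -0.020811 / (11/12) = -0.022703
r = ln(F/S)/T + q = -0.022703 + 0.0645 = 0.041797
r = 4.18%

4.18%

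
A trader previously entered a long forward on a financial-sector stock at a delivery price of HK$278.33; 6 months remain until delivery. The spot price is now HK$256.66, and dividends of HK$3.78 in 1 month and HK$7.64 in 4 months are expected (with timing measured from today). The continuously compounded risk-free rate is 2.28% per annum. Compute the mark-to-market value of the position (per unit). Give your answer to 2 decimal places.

-HK$29.87

PV(remaining dividends) I = 3.78·e^(−0.0228·1/12) + 7.64·e^(−0.0228·4/12) = 11.3550
Current forward F = (S − I)·e^(rT) = (256.66 − 11.3550)·e^(0.0228·6/12) = 245.3050 × 1.011465 = 248.1174
Value (long) = (F − K)·e^(−rT) = (248.1174 − 278.33) × 0.988665 = -29.8701
Value = -HK$29.87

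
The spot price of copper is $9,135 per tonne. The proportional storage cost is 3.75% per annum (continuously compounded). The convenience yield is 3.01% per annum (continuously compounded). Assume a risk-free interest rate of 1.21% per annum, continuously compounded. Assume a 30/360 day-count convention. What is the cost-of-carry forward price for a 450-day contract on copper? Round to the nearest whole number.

$9,360 per tonne

Net carry = r + u − y = 0.0121 + 0.0375 − 0.0301 = 0.0195
F = S·e^((r+u−y)T) = 9135 · e^(0.0195 × 450/360) = 9135 · e^0.024375
= 9135 × 1.024674 = $9,360 per tonne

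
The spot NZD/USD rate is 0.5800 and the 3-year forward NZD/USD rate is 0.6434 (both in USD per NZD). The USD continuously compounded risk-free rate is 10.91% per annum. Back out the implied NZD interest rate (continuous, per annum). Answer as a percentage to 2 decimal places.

7.45%

F = S·e^((r_USD − r_NZD)T) ⇒ r_NZD = r_USD − ln(F/S)/T
ln(0.6434/0.5800) = 0.103739; /(3) = 0.034580
r_NZD = 0.1091 − 0.034580 = 0.074520
r_NZD = 7.45%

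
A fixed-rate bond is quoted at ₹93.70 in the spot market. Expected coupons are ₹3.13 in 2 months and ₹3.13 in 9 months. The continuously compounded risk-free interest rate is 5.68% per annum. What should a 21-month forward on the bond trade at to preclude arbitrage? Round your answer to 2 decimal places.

PV(coupons) I = 3.13·e^(−0.0568·2/12) + 3.13·e^(−0.0568·9/12)
I = 3.1005 + 2.9995 = 6.1000
F = (S − I)·e^(rT) = (93.70 − 6.1000) · e^(0.0568·21/12)
= 87.6000 · e^0.099400 = 87.6000 × 1.104508 = ₹96.75

₹96.75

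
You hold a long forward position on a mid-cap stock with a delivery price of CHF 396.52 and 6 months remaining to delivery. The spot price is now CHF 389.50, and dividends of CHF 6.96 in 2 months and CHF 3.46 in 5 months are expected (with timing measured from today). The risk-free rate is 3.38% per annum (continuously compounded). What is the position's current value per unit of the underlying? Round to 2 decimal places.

PV(remaining dividends) I = 6.96·e^(−0.0338·2/12) + 3.46·e^(−0.0338·5/12) = 10.3325
Current forward F = (S − I)·e^(rT) = (389.50 − 10.3325)·e^(0.0338·6/12) = 379.1675 × 1.017044 = 385.6300
Value (long) = (F − K)·e^(−rT) = (385.6300 − 396.52) × 0.983242 = -10.7075
Value = -CHF 10.71

-CHF 10.71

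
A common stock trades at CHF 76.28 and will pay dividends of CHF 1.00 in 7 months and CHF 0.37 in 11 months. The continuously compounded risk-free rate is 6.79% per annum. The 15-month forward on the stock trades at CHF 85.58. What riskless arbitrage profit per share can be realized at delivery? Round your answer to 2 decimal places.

PV(dividends) I = 1.00·e^(−0.0679·7/12) + 0.37·e^(−0.0679·11/12) = 1.3088
Fair forward F* = (S − I)·e^(rT) = (76.28 − 1.3088)·e^0.084875 = 74.9712 × 1.088581 = 81.6122
Market CHF 85.58 > fair 81.6122: forward overpriced → cash-and-carry (borrow at r, buy the stock and collect the dividends, short the forward).
Profit at T = |F_mkt − F*| = |85.58 − 81.6122| = CHF 3.97 per share

CHF 3.97 per share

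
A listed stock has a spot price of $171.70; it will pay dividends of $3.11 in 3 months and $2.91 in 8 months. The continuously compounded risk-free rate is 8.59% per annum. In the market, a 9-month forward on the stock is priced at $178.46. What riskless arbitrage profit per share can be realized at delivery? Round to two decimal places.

PV(dividends) I = 3.11·e^(−0.0859·3/12) + 2.91·e^(−0.0859·8/12) = 5.7920
Fair forward F* = (S − I)·e^(rT) = (171.70 − 5.7920)·e^0.064425 = 165.9080 × 1.066546 = 176.9485
Market $178.46 > fair 176.9485: forward overpriced → cash-and-carry (borrow at r, buy the stock and collect the dividends, short the forward).
Profit at T = |F_mkt − F*| = |178.46 − 176.9485| = $1.51 per share

$1.51 per share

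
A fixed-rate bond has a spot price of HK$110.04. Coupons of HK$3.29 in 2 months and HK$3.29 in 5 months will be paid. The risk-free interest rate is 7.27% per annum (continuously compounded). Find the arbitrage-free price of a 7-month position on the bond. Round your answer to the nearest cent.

HK$108.09

PV(coupons) I = 3.29·e^(−0.0727·2/12) + 3.29·e^(−0.0727·5/12)
I = 3.2504 + 3.1918 = 6.4422
F = (S − I)·e^(rT) = (110.04 − 6.4422) · e^(0.0727·7/12)
= 103.5978 · e^0.042408 = 103.5978 × 1.043320 = HK$108.09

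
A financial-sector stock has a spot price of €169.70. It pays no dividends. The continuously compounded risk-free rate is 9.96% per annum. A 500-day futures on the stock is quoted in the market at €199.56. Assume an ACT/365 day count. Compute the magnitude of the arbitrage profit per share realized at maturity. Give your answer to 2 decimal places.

Fair futures: F* = S·e^(carry·T), with carry = r = 0.0996
F* = 169.70 · e^(0.0996 × 500/365) = 169.70 · e^0.136438 = 169.70 × 1.146184 = €194.5074
Market €199.56 > fair €194.5074: forward overpriced → cash-and-carry (buy spot, short the forward).
At maturity, profit = |F_mkt − F*| = |199.56 − 194.5074| = €5.05 per share

€5.05 per share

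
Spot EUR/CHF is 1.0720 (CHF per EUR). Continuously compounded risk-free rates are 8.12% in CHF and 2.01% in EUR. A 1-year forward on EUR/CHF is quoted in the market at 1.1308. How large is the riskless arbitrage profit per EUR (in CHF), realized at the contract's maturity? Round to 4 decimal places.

Fair forward: F* = S·e^(carry·T), with carry = (r_CHF − r_EUR) = 0.0812 − 0.0201 = 0.0611
F* = 1.0720 · e^(0.0611 × 1) = 1.0720 · e^0.061100 = 1.0720 × 1.063005 = 1.1395
Market 1.1308 < fair 1.1395: forward underpriced → reverse cash-and-carry (short spot, go long the forward).
At maturity, profit = |F_mkt − F*| = |1.1308 − 1.1395| = 0.0087 per EUR (in CHF)

0.0087 per EUR (in CHF)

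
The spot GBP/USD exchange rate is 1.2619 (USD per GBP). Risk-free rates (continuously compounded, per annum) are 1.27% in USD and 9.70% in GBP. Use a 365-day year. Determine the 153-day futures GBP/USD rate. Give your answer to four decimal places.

1.2181

F = S·e^((r_USD − r_GBP)T) = 1.2619 · e^((0.0127 − 0.0970) × 153/365)
= 1.2619 · e^-0.035337 = 1.2619 × 0.965280
F = 1.2181 USD per GBP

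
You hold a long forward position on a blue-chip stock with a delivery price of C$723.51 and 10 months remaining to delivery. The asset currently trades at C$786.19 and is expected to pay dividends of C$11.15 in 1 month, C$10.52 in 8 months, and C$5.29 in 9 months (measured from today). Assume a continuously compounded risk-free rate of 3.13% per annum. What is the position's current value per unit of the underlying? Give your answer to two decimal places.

C$54.72

PV(remaining dividends) I = 11.15·e^(−0.0313·1/12) + 10.52·e^(−0.0313·8/12) + 5.29·e^(−0.0313·9/12) = 26.5910
Current forward F = (S − I)·e^(rT) = (786.19 − 26.5910)·e^(0.0313·10/12) = 759.5990 × 1.026426 = 779.6722
Value (long) = (F − K)·e^(−rT) = (779.6722 − 723.51) × 0.974254 = 54.7162
Value = C$54.72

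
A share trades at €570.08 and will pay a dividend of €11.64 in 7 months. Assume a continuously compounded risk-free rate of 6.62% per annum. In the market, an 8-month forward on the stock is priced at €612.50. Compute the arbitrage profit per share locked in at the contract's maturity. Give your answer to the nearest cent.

PV(dividends) I = 11.64·e^(−0.0662·7/12) = 11.1991
Fair forward F* = (S − I)·e^(rT) = (570.08 − 11.1991)·e^0.044133 = 558.8809 × 1.045121 = 584.0982
Market €612.50 > fair 584.0982: forward overpriced → cash-and-carry (borrow at r, buy the stock and collect the dividends, short the forward).
Profit at T = |F_mkt − F*| = |612.50 − 584.0982| = €28.40 per share

€28.40 per share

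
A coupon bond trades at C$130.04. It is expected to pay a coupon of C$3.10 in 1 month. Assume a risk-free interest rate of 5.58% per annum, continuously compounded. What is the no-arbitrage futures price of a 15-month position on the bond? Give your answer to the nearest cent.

C$136.13

PV(coupons) I = 3.10·e^(−0.0558·1/12)
I = 3.0856
F = (S − I)·e^(rT) = (130.04 − 3.0856) · e^(0.0558·15/12)
= 126.9544 · e^0.069750 = 126.9544 × 1.072240 = C$136.13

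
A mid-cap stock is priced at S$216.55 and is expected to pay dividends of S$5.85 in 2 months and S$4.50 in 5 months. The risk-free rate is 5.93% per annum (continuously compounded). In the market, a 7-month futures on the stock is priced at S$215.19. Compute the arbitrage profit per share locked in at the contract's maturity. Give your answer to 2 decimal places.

PV(dividends) I = 5.85·e^(−0.0593·2/12) + 4.50·e^(−0.0593·5/12) = 10.1826
Fair futures F* = (S − I)·e^(rT) = (216.55 − 10.1826)·e^0.034592 = 206.3674 × 1.035197 = 213.6309
Market S$215.19 > fair 213.6309: forward overpriced → cash-and-carry (borrow at r, buy the stock and collect the dividends, short the forward).
Profit at T = |F_mkt − F*| = |215.19 − 213.6309| = S$1.56 per share

S$1.56 per share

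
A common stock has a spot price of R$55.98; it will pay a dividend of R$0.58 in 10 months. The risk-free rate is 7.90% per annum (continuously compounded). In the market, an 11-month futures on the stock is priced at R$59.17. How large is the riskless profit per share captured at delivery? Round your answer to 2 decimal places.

R$0.43 per share

PV(dividends) I = 0.58·e^(−0.0790·10/12) = 0.5430
Fair futures F* = (S − I)·e^(rT) = (55.98 − 0.5430)·e^0.072417 = 55.4370 × 1.075104 = 59.6005
Market R$59.17 < fair 59.6005: forward underpriced → reverse cash-and-carry (short the stock, invest proceeds at r, pay the dividends, go long the forward).
Profit at T = |F_mkt − F*| = |59.17 − 59.6005| = R$0.43 per share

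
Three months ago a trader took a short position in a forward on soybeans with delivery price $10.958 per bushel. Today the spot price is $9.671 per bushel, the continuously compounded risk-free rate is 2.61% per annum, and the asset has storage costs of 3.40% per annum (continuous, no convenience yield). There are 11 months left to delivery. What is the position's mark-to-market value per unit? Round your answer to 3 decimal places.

$0.722 per bushel

Current fair forward for the remaining 11 months: F = S·e^((r + u)·T), (r + u) = 0.0261 + 0.0340 = 0.0601
F = 9.671 · e^(0.0601 × 11/12) = 9.671 × 1.056637 = 10.2187
Value of long forward = (F − K)·e^(−rT) = (10.2187 − 10.958) · e^(−0.0261·11/12)
= -0.7393 × 0.976359 = -0.722
Short position value = −(long value) = $0.722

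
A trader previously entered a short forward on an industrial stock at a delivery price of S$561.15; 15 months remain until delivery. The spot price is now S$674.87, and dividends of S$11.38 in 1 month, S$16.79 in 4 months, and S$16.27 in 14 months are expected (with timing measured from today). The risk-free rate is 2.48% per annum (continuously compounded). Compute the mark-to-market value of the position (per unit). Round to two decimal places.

-S$87.03

PV(remaining dividends) I = 11.38·e^(−0.0248·1/12) + 16.79·e^(−0.0248·4/12) + 16.27·e^(−0.0248·14/12) = 43.8143
Current forward F = (S − I)·e^(rT) = (674.87 − 43.8143)·e^(0.0248·15/12) = 631.0557 × 1.031486 = 650.9251
Value (long) = (F − K)·e^(−rT) = (650.9251 − 561.15) × 0.969476 = 87.0348
Short position value = −(long value) = -S$87.03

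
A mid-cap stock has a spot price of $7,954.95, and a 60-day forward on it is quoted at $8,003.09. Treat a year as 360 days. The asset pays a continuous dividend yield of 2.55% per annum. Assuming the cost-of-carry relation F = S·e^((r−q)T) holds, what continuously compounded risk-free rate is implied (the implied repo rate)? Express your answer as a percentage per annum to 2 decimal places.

From F = S·e^((r−q)T): (r − q) = ln(F/S)/T
ln(8003.09/7954.95) = ln(1.006052) = 0.006034
(r − q) = 0.006034 / (60/360) = 0.036204
r = ln(F/S)/T + q = 0.036204 + 0.0255 = 0.061704
r = 6.17%

6.17%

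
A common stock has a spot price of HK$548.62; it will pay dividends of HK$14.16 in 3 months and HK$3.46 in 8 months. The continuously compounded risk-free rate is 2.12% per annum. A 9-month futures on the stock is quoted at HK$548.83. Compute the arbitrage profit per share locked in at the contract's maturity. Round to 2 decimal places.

HK$9.19 per share

PV(dividends) I = 14.16·e^(−0.0212·3/12) + 3.46·e^(−0.0212·8/12) = 17.4966
Fair futures F* = (S − I)·e^(rT) = (548.62 − 17.4966)·e^0.015900 = 531.1234 × 1.016027 = 539.6357
Market HK$548.83 > fair 539.6357: forward overpriced → cash-and-carry (borrow at r, buy the stock and collect the dividends, short the forward).
Profit at T = |F_mkt − F*| = |548.83 − 539.6357| = HK$9.19 per share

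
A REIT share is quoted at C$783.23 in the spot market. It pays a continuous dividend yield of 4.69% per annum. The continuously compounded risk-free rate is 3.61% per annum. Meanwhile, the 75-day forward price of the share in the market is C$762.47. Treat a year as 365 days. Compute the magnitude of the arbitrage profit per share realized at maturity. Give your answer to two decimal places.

C$19.02 per share

Fair forward: F* = S·e^(carry·T), with carry = (r − q) = 0.0361 − 0.0469 = -0.0108
F* = 783.23 · e^(-0.0108 × 75/365) = 783.23 · e^-0.002219 = 783.23 × 0.997783 = C$781.4936
Market C$762.47 < fair C$781.4936: forward underpriced → reverse cash-and-carry (short spot, go long the forward).
At maturity, profit = |F_mkt − F*| = |762.47 − 781.4936| = C$19.02 per share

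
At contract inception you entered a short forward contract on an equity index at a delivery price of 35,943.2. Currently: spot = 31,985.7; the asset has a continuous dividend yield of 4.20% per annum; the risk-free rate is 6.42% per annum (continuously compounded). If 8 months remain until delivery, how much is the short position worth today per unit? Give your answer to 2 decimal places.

3334.76

Current fair forward for the remaining 8 months: F = S·e^((r − q)·T), (r − q) = 0.0642 − 0.0420 = 0.0222
F = 31985.7 · e^(0.0222 × 8/12) = 31985.7 × 1.01491006 = 32462.6087
Value of long forward = (F − K)·e^(−rT) = (32462.6087 − 35943.2) · e^(−0.0642·8/12)
= -3480.5913 × 0.95810299 = -3334.76
Short position value = −(long value) = 3334.76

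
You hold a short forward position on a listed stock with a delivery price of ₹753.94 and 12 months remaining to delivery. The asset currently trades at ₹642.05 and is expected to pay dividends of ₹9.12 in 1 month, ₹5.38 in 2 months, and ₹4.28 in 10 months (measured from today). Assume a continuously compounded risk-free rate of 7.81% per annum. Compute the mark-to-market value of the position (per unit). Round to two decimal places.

₹73.63

PV(remaining dividends) I = 9.12·e^(−0.0781·1/12) + 5.38·e^(−0.0781·2/12) + 4.28·e^(−0.0781·10/12) = 18.3816
Current forward F = (S − I)·e^(rT) = (642.05 − 18.3816)·e^(0.0781·12/12) = 623.6684 × 1.081231 = 674.3296
Value (long) = (F − K)·e^(−rT) = (674.3296 − 753.94) × 0.924872 = -73.6294
Short position value = −(long value) = ₹73.63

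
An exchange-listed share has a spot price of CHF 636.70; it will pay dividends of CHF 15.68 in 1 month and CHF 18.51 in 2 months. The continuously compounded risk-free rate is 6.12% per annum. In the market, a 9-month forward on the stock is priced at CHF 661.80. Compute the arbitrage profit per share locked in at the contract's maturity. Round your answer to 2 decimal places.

CHF 30.71 per share

PV(dividends) I = 15.68·e^(−0.0612·1/12) + 18.51·e^(−0.0612·2/12) = 33.9224
Fair forward F* = (S − I)·e^(rT) = (636.70 − 33.9224)·e^0.045900 = 602.7776 × 1.046970 = 631.0901
Market CHF 661.80 > fair 631.0901: forward overpriced → cash-and-carry (borrow at r, buy the stock and collect the dividends, short the forward).
Profit at T = |F_mkt − F*| = |661.80 − 631.0901| = CHF 30.71 per share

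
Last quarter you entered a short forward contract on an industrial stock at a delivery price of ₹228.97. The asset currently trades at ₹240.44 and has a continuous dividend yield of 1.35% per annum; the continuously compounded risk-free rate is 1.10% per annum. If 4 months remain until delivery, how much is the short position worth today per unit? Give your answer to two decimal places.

-₹11.23

Current fair forward for the remaining 4 months: F = S·e^((r − q)·T), (r − q) = 0.0110 − 0.0135 = -0.0025
F = 240.44 · e^(-0.0025 × 4/12) = 240.44 × 0.999167 = 240.2397
Value of long forward = (F − K)·e^(−rT) = (240.2397 − 228.97) · e^(−0.0110·4/12)
= 11.2697 × 0.996340 = 11.23
Short position value = −(long value) = -₹11.23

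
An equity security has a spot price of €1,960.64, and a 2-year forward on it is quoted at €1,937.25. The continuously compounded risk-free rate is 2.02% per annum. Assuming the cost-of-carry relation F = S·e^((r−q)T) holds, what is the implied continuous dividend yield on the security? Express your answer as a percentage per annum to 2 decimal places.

From F = S·e^((r−q)T): (r − q) = ln(F/S)/T
ln(1937.25/1960.64) = ln(0.988070) = -0.012002
(r − q) = -0.012002 / (2) = -0.006001
q = r − ln(F/S)/T = 0.0202 + 0.006001 = 0.026201
q = 2.62%

2.62%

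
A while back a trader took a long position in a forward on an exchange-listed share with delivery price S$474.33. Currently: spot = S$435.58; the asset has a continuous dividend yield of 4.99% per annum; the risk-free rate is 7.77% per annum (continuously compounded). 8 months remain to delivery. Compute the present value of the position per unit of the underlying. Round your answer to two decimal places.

Current fair forward for the remaining 8 months: F = S·e^((r − q)·T), (r − q) = 0.0777 − 0.0499 = 0.0278
F = 435.58 · e^(0.0278 × 8/12) = 435.58 × 1.018706 = 443.7280
Value of long forward = (F − K)·e^(−rT) = (443.7280 − 474.33) · e^(−0.0777·8/12)
= -30.6020 × 0.949519 = -29.06

-S$29.06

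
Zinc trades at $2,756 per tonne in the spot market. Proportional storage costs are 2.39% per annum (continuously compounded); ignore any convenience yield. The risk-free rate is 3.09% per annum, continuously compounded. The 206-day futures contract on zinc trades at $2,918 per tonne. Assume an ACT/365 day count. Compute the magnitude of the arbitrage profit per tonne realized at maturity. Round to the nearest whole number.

Fair futures: F* = S·e^(carry·T), with carry = (r + u) = 0.0309 + 0.0239 = 0.0548
F* = 2756 · e^(0.0548 × 206/365) = 2756 · e^0.030928 = 2756 × 1.031411 = $2842.5687
Market $2918 > fair $2842.5687: forward overpriced → cash-and-carry (buy spot, short the forward).
At maturity, profit = |F_mkt − F*| = |2918 − 2842.5687| = $75 per tonne

$75 per tonne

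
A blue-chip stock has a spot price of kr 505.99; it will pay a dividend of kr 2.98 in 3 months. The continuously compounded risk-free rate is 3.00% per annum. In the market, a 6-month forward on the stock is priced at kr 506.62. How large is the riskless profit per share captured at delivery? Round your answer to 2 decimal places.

PV(dividends) I = 2.98·e^(−0.0300·3/12) = 2.9577
Fair forward F* = (S − I)·e^(rT) = (505.99 − 2.9577)·e^0.015000 = 503.0323 × 1.015113 = 510.6346
Market kr 506.62 < fair 510.6346: forward underpriced → reverse cash-and-carry (short the stock, invest proceeds at r, pay the dividends, go long the forward).
Profit at T = |F_mkt − F*| = |506.62 − 510.6346| = kr 4.01 per share

kr 4.01 per share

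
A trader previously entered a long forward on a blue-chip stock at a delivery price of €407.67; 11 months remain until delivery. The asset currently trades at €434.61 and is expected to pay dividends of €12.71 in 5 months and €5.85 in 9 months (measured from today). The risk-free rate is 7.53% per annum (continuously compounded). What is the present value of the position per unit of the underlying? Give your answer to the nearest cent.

PV(remaining dividends) I = 12.71·e^(−0.0753·5/12) + 5.85·e^(−0.0753·9/12) = 17.8462
Current forward F = (S − I)·e^(rT) = (434.61 − 17.8462)·e^(0.0753·11/12) = 416.7638 × 1.071463 = 446.5470
Value (long) = (F − K)·e^(−rT) = (446.5470 − 407.67) × 0.933303 = 36.2840
Value = €36.28

€36.28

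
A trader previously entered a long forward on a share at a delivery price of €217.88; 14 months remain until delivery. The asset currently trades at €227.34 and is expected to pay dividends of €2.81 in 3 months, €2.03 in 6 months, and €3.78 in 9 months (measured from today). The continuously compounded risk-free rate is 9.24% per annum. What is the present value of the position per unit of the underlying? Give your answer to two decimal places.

PV(remaining dividends) I = 2.81·e^(−0.0924·3/12) + 2.03·e^(−0.0924·6/12) + 3.78·e^(−0.0924·9/12) = 8.2111
Current forward F = (S − I)·e^(rT) = (227.34 − 8.2111)·e^(0.0924·14/12) = 219.1289 × 1.113825 = 244.0712
Value (long) = (F − K)·e^(−rT) = (244.0712 − 217.88) × 0.897807 = 23.5146
Value = €23.51

€23.51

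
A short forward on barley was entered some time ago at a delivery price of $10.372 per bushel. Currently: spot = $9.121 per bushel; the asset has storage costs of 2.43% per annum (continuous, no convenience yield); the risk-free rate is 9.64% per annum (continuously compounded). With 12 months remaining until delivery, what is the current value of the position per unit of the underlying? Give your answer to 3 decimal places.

Current fair forward for the remaining 12 months: F = S·e^((r + u)·T), (r + u) = 0.0964 + 0.0243 = 0.1207
F = 9.121 · e^(0.1207 × 12/12) = 9.121 × 1.128286 = 10.2911
Value of long forward = (F − K)·e^(−rT) = (10.2911 − 10.372) · e^(−0.0964·12/12)
= -0.0809 × 0.908101 = -0.073
Short position value = −(long value) = $0.073

$0.073 per bushel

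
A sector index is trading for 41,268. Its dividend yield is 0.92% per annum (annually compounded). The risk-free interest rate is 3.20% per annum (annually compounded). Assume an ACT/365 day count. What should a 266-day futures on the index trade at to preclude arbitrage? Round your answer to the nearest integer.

41,945

F = S · (1+r)^T / (1+q)^T
= 41268 × 1.023221 / 1.006696 = 41268 × 1.016415
F = 41,945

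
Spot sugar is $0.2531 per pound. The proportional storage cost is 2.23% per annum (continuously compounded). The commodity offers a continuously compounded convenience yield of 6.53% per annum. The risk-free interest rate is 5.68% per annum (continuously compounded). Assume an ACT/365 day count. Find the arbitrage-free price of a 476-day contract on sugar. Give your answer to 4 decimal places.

$0.2577 per pound

Net carry = r + u − y = 0.0568 + 0.0223 − 0.0653 = 0.0138
F = S·e^((r+u−y)T) = 0.2531 · e^(0.0138 × 476/365) = 0.2531 · e^0.017997
= 0.2531 × 1.018160 = $0.2577 per pound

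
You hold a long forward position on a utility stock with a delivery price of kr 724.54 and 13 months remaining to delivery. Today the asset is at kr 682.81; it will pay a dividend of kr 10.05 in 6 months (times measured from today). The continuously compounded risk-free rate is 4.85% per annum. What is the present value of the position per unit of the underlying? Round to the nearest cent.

-kr 14.45

PV(remaining dividends) I = 10.05·e^(−0.0485·6/12) = 9.8092
Current forward F = (S − I)·e^(rT) = (682.81 − 9.8092)·e^(0.0485·13/12) = 673.0008 × 1.053946 = 709.3065
Value (long) = (F − K)·e^(−rT) = (709.3065 − 724.54) × 0.948815 = -14.4538
Value = -kr 14.45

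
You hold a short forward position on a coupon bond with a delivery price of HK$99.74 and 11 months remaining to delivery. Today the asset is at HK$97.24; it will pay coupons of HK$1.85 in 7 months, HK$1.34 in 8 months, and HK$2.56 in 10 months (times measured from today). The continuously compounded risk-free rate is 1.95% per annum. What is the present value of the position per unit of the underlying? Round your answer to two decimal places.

PV(remaining coupons) I = 1.85·e^(−0.0195·7/12) + 1.34·e^(−0.0195·8/12) + 2.56·e^(−0.0195·10/12) = 5.6705
Current forward F = (S − I)·e^(rT) = (97.24 − 5.6705)·e^(0.0195·11/12) = 91.5695 × 1.018036 = 93.2210
Value (long) = (F − K)·e^(−rT) = (93.2210 − 99.74) × 0.982284 = -6.4035
Short position value = −(long value) = HK$6.40

HK$6.40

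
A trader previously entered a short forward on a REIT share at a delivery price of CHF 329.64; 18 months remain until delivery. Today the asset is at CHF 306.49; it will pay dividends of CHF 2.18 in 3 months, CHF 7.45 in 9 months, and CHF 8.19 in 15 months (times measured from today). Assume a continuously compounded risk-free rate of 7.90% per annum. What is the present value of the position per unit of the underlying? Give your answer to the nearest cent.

PV(remaining dividends) I = 2.18·e^(−0.0790·3/12) + 7.45·e^(−0.0790·9/12) + 8.19·e^(−0.0790·15/12) = 16.5787
Current forward F = (S − I)·e^(rT) = (306.49 − 16.5787)·e^(0.0790·18/12) = 289.9113 × 1.125807 = 326.3842
Value (long) = (F − K)·e^(−rT) = (326.3842 − 329.64) × 0.888252 = -2.8920
Short position value = −(long value) = CHF 2.89

CHF 2.89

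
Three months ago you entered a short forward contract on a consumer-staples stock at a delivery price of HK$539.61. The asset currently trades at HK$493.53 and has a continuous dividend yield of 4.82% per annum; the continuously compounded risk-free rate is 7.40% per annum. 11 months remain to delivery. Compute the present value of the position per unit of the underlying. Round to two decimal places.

Current fair forward for the remaining 11 months: F = S·e^((r − q)·T), (r − q) = 0.0740 − 0.0482 = 0.0258
F = 493.53 · e^(0.0258 × 11/12) = 493.53 × 1.023932 = 505.3412
Value of long forward = (F − K)·e^(−rT) = (505.3412 − 539.61) · e^(−0.0740·11/12)
= -34.2688 × 0.934416 = -32.02
Short position value = −(long value) = HK$32.02

HK$32.02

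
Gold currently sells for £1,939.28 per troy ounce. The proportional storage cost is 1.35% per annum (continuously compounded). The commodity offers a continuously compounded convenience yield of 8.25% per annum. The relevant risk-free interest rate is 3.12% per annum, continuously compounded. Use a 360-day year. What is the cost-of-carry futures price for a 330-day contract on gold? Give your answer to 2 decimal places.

Net carry = r + u − y = 0.0312 + 0.0135 − 0.0825 = -0.0378
F = S·e^((r+u−y)T) = 1939.28 · e^(-0.0378 × 330/360) = 1939.28 · e^-0.03465000
= 1939.28 × 0.96594344 = £1,873.23 per troy ounce

£1,873.23 per troy ounce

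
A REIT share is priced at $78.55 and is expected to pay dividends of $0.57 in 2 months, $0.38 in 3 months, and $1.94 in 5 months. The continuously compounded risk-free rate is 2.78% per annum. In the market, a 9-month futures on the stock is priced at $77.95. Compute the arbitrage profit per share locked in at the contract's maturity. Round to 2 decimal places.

$0.67 per share

PV(dividends) I = 0.57·e^(−0.0278·2/12) + 0.38·e^(−0.0278·3/12) + 1.94·e^(−0.0278·5/12) = 2.8624
Fair futures F* = (S − I)·e^(rT) = (78.55 − 2.8624)·e^0.020850 = 75.6876 × 1.021069 = 77.2823
Market $77.95 > fair 77.2823: forward overpriced → cash-and-carry (borrow at r, buy the stock and collect the dividends, short the forward).
Profit at T = |F_mkt − F*| = |77.95 − 77.2823| = $0.67 per share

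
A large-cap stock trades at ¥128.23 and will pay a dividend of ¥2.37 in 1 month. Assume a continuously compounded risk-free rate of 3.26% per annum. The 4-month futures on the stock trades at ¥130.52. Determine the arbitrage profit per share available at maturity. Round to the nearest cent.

¥3.28 per share

PV(dividends) I = 2.37·e^(−0.0326·1/12) = 2.3636
Fair futures F* = (S − I)·e^(rT) = (128.23 − 2.3636)·e^0.010867 = 125.8664 × 1.010926 = 127.2416
Market ¥130.52 > fair 127.2416: forward overpriced → cash-and-carry (borrow at r, buy the stock and collect the dividends, short the forward).
Profit at T = |F_mkt − F*| = |130.52 − 127.2416| = ¥3.28 per share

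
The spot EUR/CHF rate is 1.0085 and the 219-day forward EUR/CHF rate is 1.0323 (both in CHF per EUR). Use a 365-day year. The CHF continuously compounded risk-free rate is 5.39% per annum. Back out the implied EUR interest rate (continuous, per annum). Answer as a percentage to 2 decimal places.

1.50%

F = S·e^((r_CHF − r_EUR)T) ⇒ r_EUR = r_CHF − ln(F/S)/T
ln(1.0323/1.0085) = 0.023325; /(219/365) = 0.038875
r_EUR = 0.0539 − 0.038875 = 0.015025
r_EUR = 1.50%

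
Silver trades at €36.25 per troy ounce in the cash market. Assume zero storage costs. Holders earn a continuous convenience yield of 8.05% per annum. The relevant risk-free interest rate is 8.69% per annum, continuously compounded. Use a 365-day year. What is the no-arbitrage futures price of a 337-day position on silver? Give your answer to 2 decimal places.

Net carry = r + u − y = 0.0869 + 0.0000 − 0.0805 = 0.0064
F = S·e^((r+u−y)T) = 36.25 · e^(0.0064 × 337/365) = 36.25 · e^0.005909
= 36.25 × 1.005926 = €36.46 per troy ounce

€36.46 per troy ounce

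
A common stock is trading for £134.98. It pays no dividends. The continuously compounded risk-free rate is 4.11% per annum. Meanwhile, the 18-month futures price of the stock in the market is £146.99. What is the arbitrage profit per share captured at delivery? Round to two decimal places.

£3.43 per share

Fair futures: F* = S·e^(carry·T), with carry = r = 0.0411
F* = 134.98 · e^(0.0411 × 18/12) = 134.98 · e^0.061650 = 134.98 × 1.063590 = £143.5634
Market £146.99 > fair £143.5634: forward overpriced → cash-and-carry (buy spot, short the forward).
At maturity, profit = |F_mkt − F*| = |146.99 − 143.5634| = £3.43 per share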